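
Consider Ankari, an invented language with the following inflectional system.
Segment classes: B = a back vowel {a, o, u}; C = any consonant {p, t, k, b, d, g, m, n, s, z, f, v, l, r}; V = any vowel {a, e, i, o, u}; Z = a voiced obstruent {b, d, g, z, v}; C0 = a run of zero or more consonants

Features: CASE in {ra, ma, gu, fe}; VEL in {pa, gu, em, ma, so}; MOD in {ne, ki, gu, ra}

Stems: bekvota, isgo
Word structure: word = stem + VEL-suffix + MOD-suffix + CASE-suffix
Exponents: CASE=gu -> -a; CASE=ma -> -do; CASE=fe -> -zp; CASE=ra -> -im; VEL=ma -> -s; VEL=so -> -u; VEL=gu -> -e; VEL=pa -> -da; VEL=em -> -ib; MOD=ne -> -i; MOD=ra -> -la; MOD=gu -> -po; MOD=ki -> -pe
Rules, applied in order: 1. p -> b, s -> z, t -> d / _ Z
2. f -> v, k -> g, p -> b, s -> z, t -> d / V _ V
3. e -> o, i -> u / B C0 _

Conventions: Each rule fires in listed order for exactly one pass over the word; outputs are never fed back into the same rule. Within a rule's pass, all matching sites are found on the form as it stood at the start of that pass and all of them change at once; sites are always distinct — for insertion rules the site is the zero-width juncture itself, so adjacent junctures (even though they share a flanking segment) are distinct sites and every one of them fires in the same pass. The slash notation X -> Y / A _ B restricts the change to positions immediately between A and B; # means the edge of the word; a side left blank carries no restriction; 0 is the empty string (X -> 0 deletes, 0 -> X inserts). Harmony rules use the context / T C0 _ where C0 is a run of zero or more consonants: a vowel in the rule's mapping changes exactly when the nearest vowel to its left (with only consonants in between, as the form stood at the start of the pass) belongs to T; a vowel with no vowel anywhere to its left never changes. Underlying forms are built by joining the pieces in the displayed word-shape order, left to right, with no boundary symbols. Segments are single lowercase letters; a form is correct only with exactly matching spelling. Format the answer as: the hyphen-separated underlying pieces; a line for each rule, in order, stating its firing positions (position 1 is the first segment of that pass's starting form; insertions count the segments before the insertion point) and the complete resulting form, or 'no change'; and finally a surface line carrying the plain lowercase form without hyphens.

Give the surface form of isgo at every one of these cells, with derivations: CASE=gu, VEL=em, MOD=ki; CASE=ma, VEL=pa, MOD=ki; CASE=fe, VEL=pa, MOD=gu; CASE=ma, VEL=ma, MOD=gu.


cell CASE=gu, VEL=em, MOD=ki:
underlying: isgo-ib-pe-a
1. p -> b, s -> z, t -> d / _ Z: fires at position(s) 2: izgoibpea
2. f -> v, k -> g, p -> b, s -> z, t -> d / V _ V: no change
3. e -> o, i -> u / B C0 _: fires at position(s) 5: izgoubpea
surface: izgoubpea

cell CASE=ma, VEL=pa, MOD=ki:
underlying: isgo-da-pe-do
1. p -> b, s -> z, t -> d / _ Z: fires at position(s) 2: izgodapedo
2. f -> v, k -> g, p -> b, s -> z, t -> d / V _ V: fires at position(s) 7: izgodabedo
3. e -> o, i -> u / B C0 _: fires at position(s) 8: izgodabodo
surface: izgodabodo

cell CASE=fe, VEL=pa, MOD=gu:
underlying: isgo-da-po-zp
1. p -> b, s -> z, t -> d / _ Z: fires at position(s) 2: izgodapozp
2. f -> v, k -> g, p -> b, s -> z, t -> d / V _ V: fires at position(s) 7: izgodabozp
3. e -> o, i -> u / B C0 _: no change
surface: izgodabozp

cell CASE=ma, VEL=ma, MOD=gu:
underlying: isgo-s-po-do
1. p -> b, s -> z, t -> d / _ Z: fires at position(s) 2: izgospodo
2. f -> v, k -> g, p -> b, s -> z, t -> d / V _ V: no change
3. e -> o, i -> u / B C0 _: no change
surface: izgospodo


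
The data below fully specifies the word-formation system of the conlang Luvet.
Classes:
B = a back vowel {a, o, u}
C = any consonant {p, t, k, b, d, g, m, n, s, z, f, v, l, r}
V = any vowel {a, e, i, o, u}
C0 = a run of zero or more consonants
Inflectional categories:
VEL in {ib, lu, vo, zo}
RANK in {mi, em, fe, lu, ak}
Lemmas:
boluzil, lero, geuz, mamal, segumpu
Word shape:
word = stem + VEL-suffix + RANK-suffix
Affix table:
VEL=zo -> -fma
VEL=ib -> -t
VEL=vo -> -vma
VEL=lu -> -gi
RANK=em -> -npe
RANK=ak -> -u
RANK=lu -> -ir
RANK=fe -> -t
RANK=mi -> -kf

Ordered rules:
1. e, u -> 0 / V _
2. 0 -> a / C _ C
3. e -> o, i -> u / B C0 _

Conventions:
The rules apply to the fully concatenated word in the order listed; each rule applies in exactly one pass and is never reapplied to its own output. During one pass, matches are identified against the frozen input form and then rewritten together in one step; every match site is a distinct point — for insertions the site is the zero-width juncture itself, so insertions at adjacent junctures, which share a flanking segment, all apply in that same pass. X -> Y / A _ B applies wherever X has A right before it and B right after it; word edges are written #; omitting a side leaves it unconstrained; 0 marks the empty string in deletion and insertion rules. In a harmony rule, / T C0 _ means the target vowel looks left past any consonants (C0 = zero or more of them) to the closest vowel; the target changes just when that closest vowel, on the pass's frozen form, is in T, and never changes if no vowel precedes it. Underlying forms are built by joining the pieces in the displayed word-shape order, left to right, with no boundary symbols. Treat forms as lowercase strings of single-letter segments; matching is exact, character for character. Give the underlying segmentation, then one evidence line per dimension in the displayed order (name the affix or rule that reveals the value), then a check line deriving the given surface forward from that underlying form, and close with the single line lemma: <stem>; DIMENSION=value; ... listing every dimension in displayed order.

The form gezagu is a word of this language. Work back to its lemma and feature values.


underlying: geuz-gi-u
VEL=lu - signalled by the affix -gi
RANK=ak - signalled by the affix -u
check: geuzgiu -> gezgi -> gezagi -> gezagu
lemma: geuz; VEL=lu; RANK=ak


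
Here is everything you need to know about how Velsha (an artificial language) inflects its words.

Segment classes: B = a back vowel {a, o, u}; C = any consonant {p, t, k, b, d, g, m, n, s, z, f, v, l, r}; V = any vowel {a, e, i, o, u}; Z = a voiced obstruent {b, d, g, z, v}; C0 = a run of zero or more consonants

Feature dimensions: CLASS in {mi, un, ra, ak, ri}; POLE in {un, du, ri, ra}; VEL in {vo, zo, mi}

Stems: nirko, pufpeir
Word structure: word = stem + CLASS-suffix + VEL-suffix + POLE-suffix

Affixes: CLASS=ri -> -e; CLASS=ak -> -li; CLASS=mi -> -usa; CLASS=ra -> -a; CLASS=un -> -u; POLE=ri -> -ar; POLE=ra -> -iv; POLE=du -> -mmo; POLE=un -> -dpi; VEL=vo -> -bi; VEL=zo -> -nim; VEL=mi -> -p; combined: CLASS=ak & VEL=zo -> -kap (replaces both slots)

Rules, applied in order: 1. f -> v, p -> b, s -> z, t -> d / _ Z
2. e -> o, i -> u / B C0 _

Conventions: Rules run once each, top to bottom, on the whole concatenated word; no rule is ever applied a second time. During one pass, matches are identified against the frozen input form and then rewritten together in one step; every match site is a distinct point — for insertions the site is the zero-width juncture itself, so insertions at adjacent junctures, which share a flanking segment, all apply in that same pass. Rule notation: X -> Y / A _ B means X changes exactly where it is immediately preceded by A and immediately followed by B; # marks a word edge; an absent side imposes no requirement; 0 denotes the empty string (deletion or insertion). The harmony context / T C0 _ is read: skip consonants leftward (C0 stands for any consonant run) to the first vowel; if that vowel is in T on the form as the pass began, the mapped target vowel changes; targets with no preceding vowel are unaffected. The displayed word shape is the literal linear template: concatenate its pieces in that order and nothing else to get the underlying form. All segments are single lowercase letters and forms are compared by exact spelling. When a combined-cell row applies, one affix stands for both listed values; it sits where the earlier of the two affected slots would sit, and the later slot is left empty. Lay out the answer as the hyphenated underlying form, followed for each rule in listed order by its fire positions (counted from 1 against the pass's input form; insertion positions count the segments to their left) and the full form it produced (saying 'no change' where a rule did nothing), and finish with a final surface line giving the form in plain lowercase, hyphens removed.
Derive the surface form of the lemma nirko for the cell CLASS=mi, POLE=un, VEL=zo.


underlying: nirko-usa-nim-dpi
1. f -> v, p -> b, s -> z, t -> d / _ Z: no change
2. e -> o, i -> u / B C0 _: fires at position(s) 10: nirkousanumdpi
surface: nirkousanumdpi


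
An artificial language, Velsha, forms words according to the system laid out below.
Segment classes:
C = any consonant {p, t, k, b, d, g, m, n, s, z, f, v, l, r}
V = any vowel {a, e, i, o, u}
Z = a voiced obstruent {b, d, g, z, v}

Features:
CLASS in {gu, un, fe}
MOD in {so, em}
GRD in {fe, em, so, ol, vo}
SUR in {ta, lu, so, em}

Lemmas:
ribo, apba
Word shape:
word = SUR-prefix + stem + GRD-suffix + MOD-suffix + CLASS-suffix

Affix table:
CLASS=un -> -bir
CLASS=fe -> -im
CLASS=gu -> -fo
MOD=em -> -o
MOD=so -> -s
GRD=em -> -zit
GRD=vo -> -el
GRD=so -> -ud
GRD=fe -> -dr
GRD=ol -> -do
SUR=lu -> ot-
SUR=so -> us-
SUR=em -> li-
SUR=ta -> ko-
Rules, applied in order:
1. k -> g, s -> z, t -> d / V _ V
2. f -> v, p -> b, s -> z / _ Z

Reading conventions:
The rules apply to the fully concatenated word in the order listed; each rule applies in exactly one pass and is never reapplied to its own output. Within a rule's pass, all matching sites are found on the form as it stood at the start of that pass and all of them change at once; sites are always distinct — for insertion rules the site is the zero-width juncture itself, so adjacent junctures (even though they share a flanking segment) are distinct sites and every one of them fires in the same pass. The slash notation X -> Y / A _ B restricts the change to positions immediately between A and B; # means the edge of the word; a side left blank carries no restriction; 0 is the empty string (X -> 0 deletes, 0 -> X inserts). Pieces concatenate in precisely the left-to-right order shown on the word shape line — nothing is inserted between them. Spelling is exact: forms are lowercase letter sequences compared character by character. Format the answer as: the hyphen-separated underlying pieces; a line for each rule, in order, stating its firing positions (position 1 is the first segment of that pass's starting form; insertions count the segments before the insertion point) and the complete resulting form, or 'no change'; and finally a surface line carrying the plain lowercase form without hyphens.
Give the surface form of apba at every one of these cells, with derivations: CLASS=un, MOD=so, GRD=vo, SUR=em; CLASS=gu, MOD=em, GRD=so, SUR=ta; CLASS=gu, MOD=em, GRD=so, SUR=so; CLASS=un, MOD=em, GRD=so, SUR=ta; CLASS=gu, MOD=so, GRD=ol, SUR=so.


cell CLASS=un, MOD=so, GRD=vo, SUR=em:
underlying: li-apba-el-s-bir
1. k -> g, s -> z, t -> d / V _ V: no change
2. f -> v, p -> b, s -> z / _ Z: fires at position(s) 4, 9: liabbaelzbir
surface: liabbaelzbir

cell CLASS=gu, MOD=em, GRD=so, SUR=ta:
underlying: ko-apba-ud-o-fo
1. k -> g, s -> z, t -> d / V _ V: no change
2. f -> v, p -> b, s -> z / _ Z: fires at position(s) 4: koabbaudofo
surface: koabbaudofo

cell CLASS=gu, MOD=em, GRD=so, SUR=so:
underlying: us-apba-ud-o-fo
1. k -> g, s -> z, t -> d / V _ V: fires at position(s) 2: uzapbaudofo
2. f -> v, p -> b, s -> z / _ Z: fires at position(s) 4: uzabbaudofo
surface: uzabbaudofo

cell CLASS=un, MOD=em, GRD=so, SUR=ta:
underlying: ko-apba-ud-o-bir
1. k -> g, s -> z, t -> d / V _ V: no change
2. f -> v, p -> b, s -> z / _ Z: fires at position(s) 4: koabbaudobir
surface: koabbaudobir

cell CLASS=gu, MOD=so, GRD=ol, SUR=so:
underlying: us-apba-do-s-fo
1. k -> g, s -> z, t -> d / V _ V: fires at position(s) 2: uzapbadosfo
2. f -> v, p -> b, s -> z / _ Z: fires at position(s) 4: uzabbadosfo
surface: uzabbadosfo


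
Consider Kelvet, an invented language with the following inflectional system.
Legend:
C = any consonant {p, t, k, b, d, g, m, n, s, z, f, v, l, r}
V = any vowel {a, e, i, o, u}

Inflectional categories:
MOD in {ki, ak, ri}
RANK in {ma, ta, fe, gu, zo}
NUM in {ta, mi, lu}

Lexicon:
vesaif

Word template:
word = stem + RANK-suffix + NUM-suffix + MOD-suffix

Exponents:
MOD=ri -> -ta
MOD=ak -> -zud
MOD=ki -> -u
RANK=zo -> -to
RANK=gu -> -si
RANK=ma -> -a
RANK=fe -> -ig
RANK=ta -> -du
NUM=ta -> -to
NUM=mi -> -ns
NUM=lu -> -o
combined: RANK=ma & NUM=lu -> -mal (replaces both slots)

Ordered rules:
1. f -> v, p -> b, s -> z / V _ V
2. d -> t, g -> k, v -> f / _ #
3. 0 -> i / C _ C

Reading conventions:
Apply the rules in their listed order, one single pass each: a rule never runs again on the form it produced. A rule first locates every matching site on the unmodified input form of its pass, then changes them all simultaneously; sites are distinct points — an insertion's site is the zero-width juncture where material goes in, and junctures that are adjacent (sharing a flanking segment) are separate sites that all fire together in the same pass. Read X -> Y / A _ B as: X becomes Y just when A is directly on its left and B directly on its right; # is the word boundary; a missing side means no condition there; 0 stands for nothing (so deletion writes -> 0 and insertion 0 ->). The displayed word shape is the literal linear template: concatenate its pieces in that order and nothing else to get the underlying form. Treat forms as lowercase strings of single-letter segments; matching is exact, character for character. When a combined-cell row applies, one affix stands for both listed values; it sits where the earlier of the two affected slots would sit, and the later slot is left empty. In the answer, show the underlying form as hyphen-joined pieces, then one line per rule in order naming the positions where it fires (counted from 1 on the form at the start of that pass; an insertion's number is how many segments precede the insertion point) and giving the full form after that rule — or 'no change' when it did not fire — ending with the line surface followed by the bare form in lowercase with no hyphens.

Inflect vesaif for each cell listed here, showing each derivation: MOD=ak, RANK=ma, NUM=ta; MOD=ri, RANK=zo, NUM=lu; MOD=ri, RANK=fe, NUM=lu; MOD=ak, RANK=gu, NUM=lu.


cell MOD=ak, RANK=ma, NUM=ta:
underlying: vesaif-a-to-zud
1. f -> v, p -> b, s -> z / V _ V: fires at position(s) 3, 6: vezaivatozud
2. d -> t, g -> k, v -> f / _ #: fires at position(s) 12: vezaivatozut
3. 0 -> i / C _ C: no change
surface: vezaivatozut

cell MOD=ri, RANK=zo, NUM=lu:
underlying: vesaif-to-o-ta
1. f -> v, p -> b, s -> z / V _ V: fires at position(s) 3: vezaiftoota
2. d -> t, g -> k, v -> f / _ #: no change
3. 0 -> i / C _ C: inserts after position(s) 6: vezaifitoota
surface: vezaifitoota

cell MOD=ri, RANK=fe, NUM=lu:
underlying: vesaif-ig-o-ta
1. f -> v, p -> b, s -> z / V _ V: fires at position(s) 3, 6: vezaivigota
2. d -> t, g -> k, v -> f / _ #: no change
3. 0 -> i / C _ C: no change
surface: vezaivigota

cell MOD=ak, RANK=gu, NUM=lu:
underlying: vesaif-si-o-zud
1. f -> v, p -> b, s -> z / V _ V: fires at position(s) 3: vezaifsiozud
2. d -> t, g -> k, v -> f / _ #: fires at position(s) 12: vezaifsiozut
3. 0 -> i / C _ C: inserts after position(s) 6: vezaifisiozut
surface: vezaifisiozut


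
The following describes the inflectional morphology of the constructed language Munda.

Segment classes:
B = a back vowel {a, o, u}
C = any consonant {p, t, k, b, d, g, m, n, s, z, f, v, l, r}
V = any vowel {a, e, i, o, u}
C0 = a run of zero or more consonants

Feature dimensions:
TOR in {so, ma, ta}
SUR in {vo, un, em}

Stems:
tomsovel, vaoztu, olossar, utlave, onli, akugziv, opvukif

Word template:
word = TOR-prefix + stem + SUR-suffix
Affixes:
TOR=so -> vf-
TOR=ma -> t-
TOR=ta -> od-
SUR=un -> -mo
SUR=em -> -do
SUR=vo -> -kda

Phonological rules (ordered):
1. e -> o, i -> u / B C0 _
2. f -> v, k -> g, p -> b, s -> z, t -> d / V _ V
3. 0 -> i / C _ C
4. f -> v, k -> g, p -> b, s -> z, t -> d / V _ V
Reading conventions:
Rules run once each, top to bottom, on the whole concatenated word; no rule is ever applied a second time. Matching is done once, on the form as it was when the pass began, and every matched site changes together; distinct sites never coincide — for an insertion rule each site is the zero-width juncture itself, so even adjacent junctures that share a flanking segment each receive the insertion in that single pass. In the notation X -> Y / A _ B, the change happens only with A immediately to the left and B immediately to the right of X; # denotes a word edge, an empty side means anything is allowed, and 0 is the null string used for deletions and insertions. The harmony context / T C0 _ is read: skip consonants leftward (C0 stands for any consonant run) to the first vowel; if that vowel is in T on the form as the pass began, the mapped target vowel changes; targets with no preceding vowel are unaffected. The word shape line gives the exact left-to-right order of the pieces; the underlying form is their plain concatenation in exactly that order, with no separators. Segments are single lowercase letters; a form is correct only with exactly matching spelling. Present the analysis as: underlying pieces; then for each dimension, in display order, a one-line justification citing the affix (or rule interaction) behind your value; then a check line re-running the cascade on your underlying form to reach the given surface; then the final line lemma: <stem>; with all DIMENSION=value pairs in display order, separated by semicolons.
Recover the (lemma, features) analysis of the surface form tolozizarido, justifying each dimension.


underlying: t-olossar-do
TOR=ma - signalled by the affix t-
SUR=em - signalled by the affix -do
check: tolossardo -> tolossardo -> tolossardo -> tolosisarido -> tolozizarido
lemma: olossar; TOR=ma; SUR=em


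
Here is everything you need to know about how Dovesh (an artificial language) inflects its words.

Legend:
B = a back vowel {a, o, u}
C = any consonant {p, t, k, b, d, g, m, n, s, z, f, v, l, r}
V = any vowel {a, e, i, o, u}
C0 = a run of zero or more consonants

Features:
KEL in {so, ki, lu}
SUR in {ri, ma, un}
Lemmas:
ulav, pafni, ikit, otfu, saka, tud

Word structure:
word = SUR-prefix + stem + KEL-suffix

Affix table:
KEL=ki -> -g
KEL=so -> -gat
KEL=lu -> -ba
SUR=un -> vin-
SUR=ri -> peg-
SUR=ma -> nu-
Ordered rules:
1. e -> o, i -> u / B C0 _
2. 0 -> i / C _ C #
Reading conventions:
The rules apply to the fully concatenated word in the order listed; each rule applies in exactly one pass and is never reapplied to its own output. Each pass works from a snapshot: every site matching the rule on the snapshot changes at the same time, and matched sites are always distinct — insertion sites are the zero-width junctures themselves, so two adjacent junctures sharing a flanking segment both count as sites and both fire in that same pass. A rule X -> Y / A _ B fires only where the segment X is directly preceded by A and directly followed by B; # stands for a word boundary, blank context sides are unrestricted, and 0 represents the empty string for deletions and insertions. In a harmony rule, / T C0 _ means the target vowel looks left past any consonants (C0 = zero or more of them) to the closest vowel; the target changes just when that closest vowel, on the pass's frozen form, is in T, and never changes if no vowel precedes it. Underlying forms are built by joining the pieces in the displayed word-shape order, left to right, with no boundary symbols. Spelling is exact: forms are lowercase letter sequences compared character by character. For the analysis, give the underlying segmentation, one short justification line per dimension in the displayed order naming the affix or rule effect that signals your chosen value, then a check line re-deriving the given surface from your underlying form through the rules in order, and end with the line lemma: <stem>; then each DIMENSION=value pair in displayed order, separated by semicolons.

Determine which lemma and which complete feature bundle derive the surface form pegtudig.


underlying: peg-tud-g
KEL=ki - signalled by the affix -g
SUR=ri - signalled by the affix peg-
check: pegtudg -> pegtudg -> pegtudig
lemma: tud; KEL=ki; SUR=ri


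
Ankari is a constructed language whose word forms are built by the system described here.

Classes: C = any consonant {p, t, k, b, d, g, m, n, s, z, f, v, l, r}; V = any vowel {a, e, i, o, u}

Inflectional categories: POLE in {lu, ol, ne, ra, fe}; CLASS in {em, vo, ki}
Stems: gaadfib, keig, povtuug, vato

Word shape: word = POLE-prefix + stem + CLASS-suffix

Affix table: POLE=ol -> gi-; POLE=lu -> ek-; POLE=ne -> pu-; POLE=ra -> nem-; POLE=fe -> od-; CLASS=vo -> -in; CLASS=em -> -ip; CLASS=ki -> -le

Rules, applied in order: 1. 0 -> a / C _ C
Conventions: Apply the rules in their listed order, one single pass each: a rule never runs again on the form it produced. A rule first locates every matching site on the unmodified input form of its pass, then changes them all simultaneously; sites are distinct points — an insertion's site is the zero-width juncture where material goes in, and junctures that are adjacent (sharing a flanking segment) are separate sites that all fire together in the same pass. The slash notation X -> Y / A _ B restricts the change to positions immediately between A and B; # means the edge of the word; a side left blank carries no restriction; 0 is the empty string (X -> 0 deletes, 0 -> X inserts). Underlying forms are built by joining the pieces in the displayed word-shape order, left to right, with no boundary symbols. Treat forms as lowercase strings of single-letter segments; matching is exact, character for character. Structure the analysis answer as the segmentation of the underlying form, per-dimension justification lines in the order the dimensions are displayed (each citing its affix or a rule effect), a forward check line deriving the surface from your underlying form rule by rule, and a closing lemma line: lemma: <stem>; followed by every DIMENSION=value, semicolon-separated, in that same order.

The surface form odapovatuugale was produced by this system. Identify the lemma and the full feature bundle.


underlying: od-povtuug-le
POLE=fe - signalled by the affix od-
CLASS=ki - signalled by the affix -le
check: odpovtuugle -> odapovatuugale
lemma: povtuug; POLE=fe; CLASS=ki


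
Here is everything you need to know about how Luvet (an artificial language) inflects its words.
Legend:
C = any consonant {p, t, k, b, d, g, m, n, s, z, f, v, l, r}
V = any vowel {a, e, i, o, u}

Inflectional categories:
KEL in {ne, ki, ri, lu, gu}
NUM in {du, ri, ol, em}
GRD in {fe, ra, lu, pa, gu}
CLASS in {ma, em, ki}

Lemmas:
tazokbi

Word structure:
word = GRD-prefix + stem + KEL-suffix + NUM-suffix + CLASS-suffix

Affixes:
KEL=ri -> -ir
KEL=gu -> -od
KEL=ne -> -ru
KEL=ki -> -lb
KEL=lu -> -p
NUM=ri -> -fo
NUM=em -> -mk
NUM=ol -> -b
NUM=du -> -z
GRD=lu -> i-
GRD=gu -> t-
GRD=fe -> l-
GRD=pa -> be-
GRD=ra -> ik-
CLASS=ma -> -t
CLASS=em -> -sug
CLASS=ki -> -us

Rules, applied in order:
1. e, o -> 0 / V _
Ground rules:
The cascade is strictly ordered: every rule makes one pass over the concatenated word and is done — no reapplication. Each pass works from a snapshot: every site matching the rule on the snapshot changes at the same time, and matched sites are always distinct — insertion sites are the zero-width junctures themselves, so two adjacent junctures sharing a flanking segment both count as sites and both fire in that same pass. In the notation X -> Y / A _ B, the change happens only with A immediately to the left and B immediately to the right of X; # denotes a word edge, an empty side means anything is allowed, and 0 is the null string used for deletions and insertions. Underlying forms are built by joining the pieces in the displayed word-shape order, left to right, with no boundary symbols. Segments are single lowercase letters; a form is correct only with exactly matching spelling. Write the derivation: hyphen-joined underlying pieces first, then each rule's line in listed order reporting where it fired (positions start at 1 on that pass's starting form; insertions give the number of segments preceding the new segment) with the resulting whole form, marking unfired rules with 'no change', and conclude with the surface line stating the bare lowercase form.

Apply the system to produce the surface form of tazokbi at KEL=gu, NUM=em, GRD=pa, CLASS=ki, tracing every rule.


underlying: be-tazokbi-od-mk-us
1. e, o -> 0 / V _: fires at position(s) 10: betazokbidmkus
surface: betazokbidmkus


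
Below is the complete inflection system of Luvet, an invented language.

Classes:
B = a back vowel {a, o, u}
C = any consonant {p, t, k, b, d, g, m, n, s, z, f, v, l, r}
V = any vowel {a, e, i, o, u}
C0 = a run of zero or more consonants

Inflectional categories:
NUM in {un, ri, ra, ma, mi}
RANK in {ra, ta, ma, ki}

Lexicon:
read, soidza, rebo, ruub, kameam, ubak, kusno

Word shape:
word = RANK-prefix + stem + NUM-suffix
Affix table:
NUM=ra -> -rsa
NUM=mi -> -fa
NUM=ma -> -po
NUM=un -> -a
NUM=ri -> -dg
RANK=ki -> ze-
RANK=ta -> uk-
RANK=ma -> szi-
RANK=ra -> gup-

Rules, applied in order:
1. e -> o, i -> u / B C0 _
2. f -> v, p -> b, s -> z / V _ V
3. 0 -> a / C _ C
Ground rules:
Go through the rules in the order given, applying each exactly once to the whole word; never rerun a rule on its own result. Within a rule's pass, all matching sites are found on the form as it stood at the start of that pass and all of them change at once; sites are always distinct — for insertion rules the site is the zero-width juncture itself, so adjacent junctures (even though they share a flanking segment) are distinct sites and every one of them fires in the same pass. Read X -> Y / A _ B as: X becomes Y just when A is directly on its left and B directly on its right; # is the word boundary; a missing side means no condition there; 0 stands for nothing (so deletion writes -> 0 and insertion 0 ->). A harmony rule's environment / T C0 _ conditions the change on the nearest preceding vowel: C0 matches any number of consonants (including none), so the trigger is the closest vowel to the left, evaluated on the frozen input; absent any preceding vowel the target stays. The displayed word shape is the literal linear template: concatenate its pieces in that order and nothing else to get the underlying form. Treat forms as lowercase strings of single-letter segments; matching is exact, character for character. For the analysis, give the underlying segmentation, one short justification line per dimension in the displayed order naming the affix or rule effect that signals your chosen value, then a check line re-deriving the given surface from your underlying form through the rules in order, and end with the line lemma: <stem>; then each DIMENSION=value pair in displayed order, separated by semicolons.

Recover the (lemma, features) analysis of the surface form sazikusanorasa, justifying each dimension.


underlying: szi-kusno-rsa
NUM=ra - signalled by the affix -rsa
RANK=ma - signalled by the affix szi-
check: szikusnorsa -> szikusnorsa -> szikusnorsa -> sazikusanorasa
lemma: kusno; NUM=ra; RANK=ma


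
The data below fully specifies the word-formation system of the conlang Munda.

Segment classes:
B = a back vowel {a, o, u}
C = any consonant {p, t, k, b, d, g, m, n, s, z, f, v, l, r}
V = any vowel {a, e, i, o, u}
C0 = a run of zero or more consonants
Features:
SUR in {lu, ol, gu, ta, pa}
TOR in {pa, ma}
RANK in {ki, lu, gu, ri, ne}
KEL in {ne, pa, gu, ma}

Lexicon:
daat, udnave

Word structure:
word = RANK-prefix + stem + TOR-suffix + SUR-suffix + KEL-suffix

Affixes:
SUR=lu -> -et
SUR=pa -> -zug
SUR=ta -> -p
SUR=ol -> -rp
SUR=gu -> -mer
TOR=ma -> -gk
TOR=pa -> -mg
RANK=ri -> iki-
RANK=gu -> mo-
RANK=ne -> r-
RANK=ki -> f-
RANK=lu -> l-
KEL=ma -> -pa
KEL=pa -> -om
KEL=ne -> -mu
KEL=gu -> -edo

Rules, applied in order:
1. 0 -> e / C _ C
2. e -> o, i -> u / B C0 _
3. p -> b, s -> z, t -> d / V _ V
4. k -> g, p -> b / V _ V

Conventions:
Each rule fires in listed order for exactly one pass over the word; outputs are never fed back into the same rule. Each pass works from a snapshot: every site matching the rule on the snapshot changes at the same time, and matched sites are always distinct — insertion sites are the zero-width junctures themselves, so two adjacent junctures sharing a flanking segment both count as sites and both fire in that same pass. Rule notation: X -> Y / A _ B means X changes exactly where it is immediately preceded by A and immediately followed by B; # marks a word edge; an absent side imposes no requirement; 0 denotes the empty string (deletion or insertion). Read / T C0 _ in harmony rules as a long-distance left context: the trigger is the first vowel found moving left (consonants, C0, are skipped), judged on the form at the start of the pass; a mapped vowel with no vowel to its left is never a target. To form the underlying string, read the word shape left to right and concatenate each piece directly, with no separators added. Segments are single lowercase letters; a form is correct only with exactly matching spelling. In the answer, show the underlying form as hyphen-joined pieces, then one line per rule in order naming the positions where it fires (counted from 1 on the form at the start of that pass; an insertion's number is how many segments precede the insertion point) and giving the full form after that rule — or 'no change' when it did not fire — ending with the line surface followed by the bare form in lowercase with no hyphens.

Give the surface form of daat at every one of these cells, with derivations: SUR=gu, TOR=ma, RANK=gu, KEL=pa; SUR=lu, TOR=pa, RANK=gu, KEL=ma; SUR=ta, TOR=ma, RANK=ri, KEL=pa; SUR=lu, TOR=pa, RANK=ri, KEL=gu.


cell SUR=gu, TOR=ma, RANK=gu, KEL=pa:
underlying: mo-daat-gk-mer-om
1. 0 -> e / C _ C: inserts after position(s) 6, 7, 8: modaategekemerom
2. e -> o, i -> u / B C0 _: fires at position(s) 7: modaatogekemerom
3. p -> b, s -> z, t -> d / V _ V: fires at position(s) 6: modaadogekemerom
4. k -> g, p -> b / V _ V: fires at position(s) 10: modaadogegemerom
surface: modaadogegemerom

cell SUR=lu, TOR=pa, RANK=gu, KEL=ma:
underlying: mo-daat-mg-et-pa
1. 0 -> e / C _ C: inserts after position(s) 6, 7, 10: modaatemegetepa
2. e -> o, i -> u / B C0 _: fires at position(s) 7: modaatomegetepa
3. p -> b, s -> z, t -> d / V _ V: fires at position(s) 6, 12, 14: modaadomegedeba
4. k -> g, p -> b / V _ V: no change
surface: modaadomegedeba

cell SUR=ta, TOR=ma, RANK=ri, KEL=pa:
underlying: iki-daat-gk-p-om
1. 0 -> e / C _ C: inserts after position(s) 7, 8, 9: ikidaategekepom
2. e -> o, i -> u / B C0 _: fires at position(s) 8: ikidaatogekepom
3. p -> b, s -> z, t -> d / V _ V: fires at position(s) 7, 13: ikidaadogekebom
4. k -> g, p -> b / V _ V: fires at position(s) 2, 11: igidaadogegebom
surface: igidaadogegebom

cell SUR=lu, TOR=pa, RANK=ri, KEL=gu:
underlying: iki-daat-mg-et-edo
1. 0 -> e / C _ C: inserts after position(s) 7, 8: ikidaatemegetedo
2. e -> o, i -> u / B C0 _: fires at position(s) 8: ikidaatomegetedo
3. p -> b, s -> z, t -> d / V _ V: fires at position(s) 7, 13: ikidaadomegededo
4. k -> g, p -> b / V _ V: fires at position(s) 2: igidaadomegededo
surface: igidaadomegededo


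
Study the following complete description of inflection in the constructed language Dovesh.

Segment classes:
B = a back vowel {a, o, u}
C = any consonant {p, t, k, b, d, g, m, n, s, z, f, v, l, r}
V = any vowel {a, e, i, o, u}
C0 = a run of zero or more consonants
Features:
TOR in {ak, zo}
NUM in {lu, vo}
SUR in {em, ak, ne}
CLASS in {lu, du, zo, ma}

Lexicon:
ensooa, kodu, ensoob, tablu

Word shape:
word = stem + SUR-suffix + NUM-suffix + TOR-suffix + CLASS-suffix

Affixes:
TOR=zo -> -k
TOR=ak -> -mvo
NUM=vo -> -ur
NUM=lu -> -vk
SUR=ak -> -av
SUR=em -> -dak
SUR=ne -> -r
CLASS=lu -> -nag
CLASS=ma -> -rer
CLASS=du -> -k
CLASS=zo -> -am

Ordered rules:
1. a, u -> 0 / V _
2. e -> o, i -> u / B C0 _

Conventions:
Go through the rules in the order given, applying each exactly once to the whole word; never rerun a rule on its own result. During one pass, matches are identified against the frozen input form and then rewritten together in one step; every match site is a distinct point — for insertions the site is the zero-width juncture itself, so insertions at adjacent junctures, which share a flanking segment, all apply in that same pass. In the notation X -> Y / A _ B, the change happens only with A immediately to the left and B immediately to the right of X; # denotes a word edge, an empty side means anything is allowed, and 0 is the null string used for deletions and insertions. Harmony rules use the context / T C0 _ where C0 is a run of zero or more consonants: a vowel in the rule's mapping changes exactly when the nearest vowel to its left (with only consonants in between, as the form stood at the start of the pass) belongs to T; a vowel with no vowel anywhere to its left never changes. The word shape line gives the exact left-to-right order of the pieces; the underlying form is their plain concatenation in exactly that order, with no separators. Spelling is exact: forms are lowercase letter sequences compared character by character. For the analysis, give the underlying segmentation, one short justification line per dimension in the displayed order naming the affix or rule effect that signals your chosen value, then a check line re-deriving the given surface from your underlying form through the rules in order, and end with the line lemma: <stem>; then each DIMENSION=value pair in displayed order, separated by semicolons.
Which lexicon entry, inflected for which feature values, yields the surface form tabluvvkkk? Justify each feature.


underlying: tablu-av-vk-k-k
TOR=zo - signalled by the affix -k
NUM=lu - signalled by the affix -vk
SUR=ak - signalled by the affix -av
CLASS=du - signalled by the affix -k
check: tabluavvkkk -> tabluvvkkk -> tabluvvkkk
lemma: tablu; TOR=zo; NUM=lu; SUR=ak; CLASS=du


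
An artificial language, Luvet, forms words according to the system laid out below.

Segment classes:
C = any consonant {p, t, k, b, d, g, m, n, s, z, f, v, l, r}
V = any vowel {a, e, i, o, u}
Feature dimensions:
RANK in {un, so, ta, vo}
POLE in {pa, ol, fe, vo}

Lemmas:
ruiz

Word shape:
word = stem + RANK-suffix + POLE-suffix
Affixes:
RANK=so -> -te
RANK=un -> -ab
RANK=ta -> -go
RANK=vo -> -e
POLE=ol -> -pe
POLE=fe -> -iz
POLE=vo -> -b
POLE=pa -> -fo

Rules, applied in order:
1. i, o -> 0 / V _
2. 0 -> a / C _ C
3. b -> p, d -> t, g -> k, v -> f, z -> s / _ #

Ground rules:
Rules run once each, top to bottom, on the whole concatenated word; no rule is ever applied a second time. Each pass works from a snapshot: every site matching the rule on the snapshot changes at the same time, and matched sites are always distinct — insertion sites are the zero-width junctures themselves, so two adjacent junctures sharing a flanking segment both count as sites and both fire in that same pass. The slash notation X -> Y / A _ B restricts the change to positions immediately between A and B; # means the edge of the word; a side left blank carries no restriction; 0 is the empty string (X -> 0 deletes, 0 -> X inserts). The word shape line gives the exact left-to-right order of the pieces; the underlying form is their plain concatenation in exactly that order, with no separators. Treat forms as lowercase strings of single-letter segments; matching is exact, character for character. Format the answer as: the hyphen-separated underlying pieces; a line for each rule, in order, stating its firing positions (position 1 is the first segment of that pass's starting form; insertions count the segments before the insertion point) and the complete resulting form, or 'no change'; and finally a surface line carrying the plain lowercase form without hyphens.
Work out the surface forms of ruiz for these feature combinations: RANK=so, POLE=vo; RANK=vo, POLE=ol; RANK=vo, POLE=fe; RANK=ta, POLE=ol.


cell RANK=so, POLE=vo:
underlying: ruiz-te-b
1. i, o -> 0 / V _: fires at position(s) 3: ruzteb
2. 0 -> a / C _ C: inserts after position(s) 3: ruzateb
3. b -> p, d -> t, g -> k, v -> f, z -> s / _ #: fires at position(s) 7: ruzatep
surface: ruzatep

cell RANK=vo, POLE=ol:
underlying: ruiz-e-pe
1. i, o -> 0 / V _: fires at position(s) 3: ruzepe
2. 0 -> a / C _ C: no change
3. b -> p, d -> t, g -> k, v -> f, z -> s / _ #: no change
surface: ruzepe

cell RANK=vo, POLE=fe:
underlying: ruiz-e-iz
1. i, o -> 0 / V _: fires at position(s) 3, 6: ruzez
2. 0 -> a / C _ C: no change
3. b -> p, d -> t, g -> k, v -> f, z -> s / _ #: fires at position(s) 5: ruzes
surface: ruzes

cell RANK=ta, POLE=ol:
underlying: ruiz-go-pe
1. i, o -> 0 / V _: fires at position(s) 3: ruzgope
2. 0 -> a / C _ C: inserts after position(s) 3: ruzagope
3. b -> p, d -> t, g -> k, v -> f, z -> s / _ #: no change
surface: ruzagope


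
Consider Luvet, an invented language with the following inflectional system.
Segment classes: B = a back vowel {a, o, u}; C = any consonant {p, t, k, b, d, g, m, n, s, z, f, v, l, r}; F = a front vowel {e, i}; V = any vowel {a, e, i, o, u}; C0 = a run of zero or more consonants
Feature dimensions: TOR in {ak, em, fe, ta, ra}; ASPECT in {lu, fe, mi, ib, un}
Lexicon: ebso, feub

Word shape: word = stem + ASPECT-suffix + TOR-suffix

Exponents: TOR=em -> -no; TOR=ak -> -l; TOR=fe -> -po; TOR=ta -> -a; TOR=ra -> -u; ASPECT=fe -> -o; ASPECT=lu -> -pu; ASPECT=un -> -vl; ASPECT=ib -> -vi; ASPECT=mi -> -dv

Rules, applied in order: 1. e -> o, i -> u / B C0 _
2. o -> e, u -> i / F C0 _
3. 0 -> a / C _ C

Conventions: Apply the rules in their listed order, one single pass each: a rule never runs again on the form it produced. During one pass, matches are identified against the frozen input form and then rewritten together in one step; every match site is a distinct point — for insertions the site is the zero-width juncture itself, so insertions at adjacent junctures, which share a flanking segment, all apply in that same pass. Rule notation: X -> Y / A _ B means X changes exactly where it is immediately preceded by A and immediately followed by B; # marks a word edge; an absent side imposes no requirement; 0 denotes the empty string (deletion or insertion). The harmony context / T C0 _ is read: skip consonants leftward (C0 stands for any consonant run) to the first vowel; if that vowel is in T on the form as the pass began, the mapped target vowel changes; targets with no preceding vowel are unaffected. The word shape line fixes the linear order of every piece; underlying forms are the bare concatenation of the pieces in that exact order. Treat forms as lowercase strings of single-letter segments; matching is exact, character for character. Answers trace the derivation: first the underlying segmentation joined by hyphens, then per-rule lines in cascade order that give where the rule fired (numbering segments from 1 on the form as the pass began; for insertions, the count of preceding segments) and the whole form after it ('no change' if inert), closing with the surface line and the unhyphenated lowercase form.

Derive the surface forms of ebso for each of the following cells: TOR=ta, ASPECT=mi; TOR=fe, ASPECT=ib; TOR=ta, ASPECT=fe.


cell TOR=ta, ASPECT=mi:
underlying: ebso-dv-a
1. e -> o, i -> u / B C0 _: no change
2. o -> e, u -> i / F C0 _: fires at position(s) 4: ebsedva
3. 0 -> a / C _ C: inserts after position(s) 2, 5: ebasedava
surface: ebasedava

cell TOR=fe, ASPECT=ib:
underlying: ebso-vi-po
1. e -> o, i -> u / B C0 _: fires at position(s) 6: ebsovupo
2. o -> e, u -> i / F C0 _: fires at position(s) 4: ebsevupo
3. 0 -> a / C _ C: inserts after position(s) 2: ebasevupo
surface: ebasevupo

cell TOR=ta, ASPECT=fe:
underlying: ebso-o-a
1. e -> o, i -> u / B C0 _: no change
2. o -> e, u -> i / F C0 _: fires at position(s) 4: ebseoa
3. 0 -> a / C _ C: inserts after position(s) 2: ebaseoa
surface: ebaseoa


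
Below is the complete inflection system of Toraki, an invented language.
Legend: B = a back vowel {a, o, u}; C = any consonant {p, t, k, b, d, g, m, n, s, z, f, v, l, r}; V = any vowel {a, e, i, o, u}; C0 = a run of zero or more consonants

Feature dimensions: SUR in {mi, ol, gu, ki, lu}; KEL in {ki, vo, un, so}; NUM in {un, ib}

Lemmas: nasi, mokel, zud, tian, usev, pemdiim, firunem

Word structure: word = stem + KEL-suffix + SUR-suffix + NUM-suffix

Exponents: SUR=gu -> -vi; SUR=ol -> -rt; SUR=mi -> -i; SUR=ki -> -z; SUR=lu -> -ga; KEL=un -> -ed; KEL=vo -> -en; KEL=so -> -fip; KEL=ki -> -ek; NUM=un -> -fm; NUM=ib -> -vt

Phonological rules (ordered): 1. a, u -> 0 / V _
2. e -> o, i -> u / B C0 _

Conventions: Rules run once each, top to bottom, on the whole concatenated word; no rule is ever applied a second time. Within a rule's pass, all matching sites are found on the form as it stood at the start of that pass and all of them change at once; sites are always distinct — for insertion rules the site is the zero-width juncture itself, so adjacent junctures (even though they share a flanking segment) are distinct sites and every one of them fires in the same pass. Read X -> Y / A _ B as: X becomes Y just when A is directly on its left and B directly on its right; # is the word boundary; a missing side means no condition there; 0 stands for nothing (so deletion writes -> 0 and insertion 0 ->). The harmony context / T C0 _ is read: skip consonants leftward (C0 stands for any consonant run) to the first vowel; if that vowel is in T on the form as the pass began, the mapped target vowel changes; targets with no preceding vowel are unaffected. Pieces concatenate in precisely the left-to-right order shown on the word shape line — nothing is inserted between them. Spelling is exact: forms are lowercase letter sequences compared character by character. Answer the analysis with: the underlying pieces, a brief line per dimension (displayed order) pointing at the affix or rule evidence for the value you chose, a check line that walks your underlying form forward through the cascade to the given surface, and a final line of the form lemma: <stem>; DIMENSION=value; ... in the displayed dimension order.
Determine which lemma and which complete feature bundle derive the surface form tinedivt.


underlying: tian-ed-i-vt
SUR=mi - signalled by the affix -i
KEL=un - signalled by the affix -ed
NUM=ib - signalled by the affix -vt
check: tianedivt -> tinedivt -> tinedivt
lemma: tian; SUR=mi; KEL=un; NUM=ib
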